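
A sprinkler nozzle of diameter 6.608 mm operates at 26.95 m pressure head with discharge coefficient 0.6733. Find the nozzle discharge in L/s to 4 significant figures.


Approach: apply the orifice equation, Q = Cd*A*sqrt(2*g*h), A = pi*(d/2)^2.
A = pi*(6.608e-3/2)^2 = 3.42949e-05 m^2
Q = 0.6733 * 3.42949e-05 * sqrt(2*9.81*26.95) * 1000 = 0.5310 L/s
Therefore the nozzle discharge = 0.5310 L/s.


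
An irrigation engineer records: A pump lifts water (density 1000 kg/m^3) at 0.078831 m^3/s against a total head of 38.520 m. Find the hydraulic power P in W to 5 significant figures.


Approach: apply the hydraulic power relation, P = rho*g*Q*H.
P = 1000 * 9.81 * 0.078831 * 38.520 = 29789 W
Therefore the hydraulic power P = 29789 W.


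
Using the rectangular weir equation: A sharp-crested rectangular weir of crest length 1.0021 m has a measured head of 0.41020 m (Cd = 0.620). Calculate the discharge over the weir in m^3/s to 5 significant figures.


Approach: apply the rectangular weir equation, Q = (2/3)*Cd*L*sqrt(2g)*H^1.5.
Q = (2/3)*0.620*1.0021*sqrt(2*9.81)*0.41020^1.5 = 0.48201 m^3/s
Therefore the discharge over the weir = 0.48201 m^3/s.


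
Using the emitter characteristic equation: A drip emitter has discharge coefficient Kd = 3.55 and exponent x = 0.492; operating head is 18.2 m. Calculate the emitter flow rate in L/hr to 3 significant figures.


Approach: apply the emitter characteristic equation, q = Kd * h^x.
q = 3.55 * 18.2^0.492 = 14.8 L/hr
Therefore the emitter flow rate = 14.8 L/hr.


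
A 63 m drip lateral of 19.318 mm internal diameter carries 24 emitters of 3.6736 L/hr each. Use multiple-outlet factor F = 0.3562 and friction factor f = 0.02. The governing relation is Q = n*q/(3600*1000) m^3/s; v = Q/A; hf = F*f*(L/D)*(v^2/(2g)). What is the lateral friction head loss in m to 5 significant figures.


Q = 24*3.6736/(3600*1000) = 2.449067e-05 m^3/s
A = pi*(19.318e-3/2)^2 = 2.930989e-04 m^2, so v = Q/A = 0.08355769 m/s
hf = 0.3562*0.02*(63/0.019318)*(0.08355769^2/(2*9.81)) = 0.0082675 m
Therefore the lateral friction head loss = 0.0082675 m.


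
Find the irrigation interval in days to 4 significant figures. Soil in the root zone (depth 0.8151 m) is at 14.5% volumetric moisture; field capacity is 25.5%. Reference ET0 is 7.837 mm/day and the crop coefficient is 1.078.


Approach: apply soil-water budget scheduling, SMD = (FC-theta)/100*depth*1000; ETc = ET0*Kc; interval = SMD/ETc.
Step 1 — soil moisture deficit:
  SMD = (25.5 - 14.5)/100 * 0.8151 * 1000 = 89.6610 mm
Step 2 — daily crop ET (ETc = ET0*Kc):
  ETc = 7.837 * 1.078 = 8.44829 mm/day
Step 3 — irrigation interval (SMD/ETc):
  interval = 89.6610 / 8.44829 = 10.61 days
Therefore the irrigation interval = 10.61 days.


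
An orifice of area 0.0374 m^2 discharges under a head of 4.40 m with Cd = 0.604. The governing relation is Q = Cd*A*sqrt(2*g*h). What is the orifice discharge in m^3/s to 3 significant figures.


Q = 0.604 * 0.0374 * sqrt(2*9.81*4.40) = 0.210 m^3/s
Therefore the orifice discharge = 0.210 m^3/s.


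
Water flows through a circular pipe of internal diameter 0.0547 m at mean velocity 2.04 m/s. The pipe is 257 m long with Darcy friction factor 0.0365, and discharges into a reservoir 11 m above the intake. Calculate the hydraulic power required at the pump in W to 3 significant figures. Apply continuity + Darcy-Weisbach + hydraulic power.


Approach: apply continuity + Darcy-Weisbach + hydraulic power, Q = A*v; hf = f*(L/D)*(v^2/(2g)); H = static + hf; P = rho*g*Q*H.
Step 1 — flow rate (continuity, Q = A*v):
  A = pi*(0.0547/2)^2 = 0.0023500 m^2
  Q = 0.0023500 * 2.04 = 0.0047940 m^3/s
Step 2 — friction head loss (Darcy-Weisbach):
  hf = 0.0365 * (257/0.0547) * (2.04^2 / (2*9.81))
  hf = 36.375 m
Step 3 — total head: H = 11 + 36.375 = 47.375 m
Step 4 — hydraulic power (P = rho*g*Q*H):
  P = 1000 * 9.81 * 0.0047940 * 47.375 = 2230 W
Therefore the hydraulic power required at the pump = 2230 W.


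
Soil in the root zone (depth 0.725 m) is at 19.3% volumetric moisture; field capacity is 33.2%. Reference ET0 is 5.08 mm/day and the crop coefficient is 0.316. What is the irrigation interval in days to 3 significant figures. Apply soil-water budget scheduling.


Approach: apply soil-water budget scheduling, SMD = (FC-theta)/100*depth*1000; ETc = ET0*Kc; interval = SMD/ETc.
Step 1 — soil moisture deficit:
  SMD = (33.2 - 19.3)/100 * 0.725 * 1000 = 100.78 mm
Step 2 — daily crop ET (ETc = ET0*Kc):
  ETc = 5.08 * 0.316 = 1.6053 mm/day
Step 3 — irrigation interval (SMD/ETc):
  interval = 100.78 / 1.6053 = 62.8 days
Therefore the irrigation interval = 62.8 days.


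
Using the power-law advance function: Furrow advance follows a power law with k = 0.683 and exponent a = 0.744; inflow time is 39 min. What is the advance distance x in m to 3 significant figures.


Approach: apply the power-law advance function, x = k*t^a.
x = 0.683 * 39^0.744 = 10.4 m
Therefore the advance distance x = 10.4 m.


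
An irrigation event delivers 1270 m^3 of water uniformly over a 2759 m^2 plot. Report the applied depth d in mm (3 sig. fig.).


Approach: apply depth from volume over area, d = (V/A)*1000.
d = (1270 / 2759) * 1000 = 460 mm
Therefore the applied depth d = 460 mm.


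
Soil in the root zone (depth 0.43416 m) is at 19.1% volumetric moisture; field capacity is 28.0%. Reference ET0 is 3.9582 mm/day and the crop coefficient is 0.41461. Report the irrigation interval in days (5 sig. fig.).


Approach: apply soil-water budget scheduling, SMD = (FC-theta)/100*depth*1000; ETc = ET0*Kc; interval = SMD/ETc.
Step 1 — soil moisture deficit:
  SMD = (28.0 - 19.1)/100 * 0.43416 * 1000 = 38.64024 mm
Step 2 — daily crop ET (ETc = ET0*Kc):
  ETc = 3.9582 * 0.41461 = 1.641109 mm/day
Step 3 — irrigation interval (SMD/ETc):
  interval = 38.64024 / 1.641109 = 23.545 days
Therefore the irrigation interval = 23.545 days.


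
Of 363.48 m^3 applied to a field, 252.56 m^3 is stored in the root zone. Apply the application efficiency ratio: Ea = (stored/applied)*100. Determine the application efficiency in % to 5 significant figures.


Ea = (252.56/363.48)*100 = 69.484 %
Therefore the application efficiency = 69.484 %.


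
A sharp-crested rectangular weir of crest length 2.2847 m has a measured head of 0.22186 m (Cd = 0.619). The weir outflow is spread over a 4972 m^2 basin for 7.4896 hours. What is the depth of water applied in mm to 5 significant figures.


Approach: apply the rectangular weir equation with a volume-to-depth conversion, Q = (2/3)*Cd*L*sqrt(2g)*H^1.5; d = Q*t/A * 1000.
Step 1 — weir discharge:
  Q = (2/3)*0.619*2.2847*sqrt(2*9.81)*0.22186^1.5 = 0.4364119 m^3/s
Step 2 — volume: V = 0.4364119 * 7.4896*3600 = 11766.78 m^3
Step 3 — depth: d = V/A * 1000 = 11766.78/4972 * 1000 = 2366.6 mm
Therefore the depth of water applied = 2366.6 mm.


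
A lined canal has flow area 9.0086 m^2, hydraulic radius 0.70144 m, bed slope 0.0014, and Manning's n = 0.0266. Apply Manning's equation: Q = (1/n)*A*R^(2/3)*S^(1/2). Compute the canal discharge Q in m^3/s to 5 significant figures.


Q = (1/0.0266) * 9.0086 * 0.70144^(2/3) * 0.0014^(1/2) = 10.004 m^3/s
Therefore the canal discharge Q = 10.004 m^3/s.


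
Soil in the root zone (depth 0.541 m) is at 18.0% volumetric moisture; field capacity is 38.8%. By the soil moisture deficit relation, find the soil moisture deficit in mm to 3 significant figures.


Approach: apply the soil moisture deficit relation, SMD = (FC - theta)/100 * depth * 1000.
SMD = (38.8 - 18.0)/100 * 0.541 * 1000 = 113 mm
Therefore the soil moisture deficit = 113 mm.


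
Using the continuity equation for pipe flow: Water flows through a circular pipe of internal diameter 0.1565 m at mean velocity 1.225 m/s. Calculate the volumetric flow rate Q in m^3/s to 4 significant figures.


Approach: apply the continuity equation for pipe flow, Q = A * v with A = pi*(D/2)^2.
A = pi*(0.1565/2)^2 = 0.0192362 m^2
Q = 0.0192362 * 1.225 = 0.02356 m^3/s
Therefore the volumetric flow rate Q = 0.02356 m^3/s.


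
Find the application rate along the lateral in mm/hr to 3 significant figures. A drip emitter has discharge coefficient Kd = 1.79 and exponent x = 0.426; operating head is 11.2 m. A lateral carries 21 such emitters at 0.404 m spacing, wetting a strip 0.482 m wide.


Approach: apply the emitter equation with a lateral mass balance, q = Kd*h^x; Q = n*q; rate = Q/(n*spacing*width).
Step 1 — single emitter flow (q = Kd*h^x):
  q = 1.79 * 11.2^0.426 = 5.0098 L/hr
Step 2 — total lateral flow: Q = 21 * 5.0098 = 105.21 L/hr
Step 3 — wetted area: A = 21 * 0.404 * 0.482 = 4.0893 m^2
Step 4 — application rate: Q/A = 105.21/4.0893 = 25.7 mm/hr
Therefore the application rate along the lateral = 25.7 mm/hr.


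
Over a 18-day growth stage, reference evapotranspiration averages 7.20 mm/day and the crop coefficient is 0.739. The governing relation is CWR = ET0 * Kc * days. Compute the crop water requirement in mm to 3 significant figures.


CWR = 7.20 * 0.739 * 18 = 95.8 mm
Therefore the crop water requirement = 95.8 mm.


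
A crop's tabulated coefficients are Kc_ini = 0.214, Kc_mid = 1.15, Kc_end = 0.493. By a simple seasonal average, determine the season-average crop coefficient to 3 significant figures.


Approach: apply a simple seasonal average, Kc_avg = (Kc_ini + Kc_mid + Kc_end)/3.
Kc_avg = (0.214 + 1.15 + 0.493)/3 = 0.619
Therefore the season-average crop coefficient = 0.619.


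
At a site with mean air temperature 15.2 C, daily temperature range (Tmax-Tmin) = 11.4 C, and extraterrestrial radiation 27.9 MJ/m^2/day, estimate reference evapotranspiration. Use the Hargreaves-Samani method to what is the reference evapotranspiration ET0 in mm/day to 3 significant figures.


Approach: apply the Hargreaves-Samani method, ET0 = 0.0023*(Tmean+17.8)*sqrt(Tmax-Tmin)*0.408*Ra.
ET0 = 0.0023*(15.2+17.8)*sqrt(11.4)*0.408*27.9 = 2.92 mm/day
Therefore the reference evapotranspiration ET0 = 2.92 mm/day.


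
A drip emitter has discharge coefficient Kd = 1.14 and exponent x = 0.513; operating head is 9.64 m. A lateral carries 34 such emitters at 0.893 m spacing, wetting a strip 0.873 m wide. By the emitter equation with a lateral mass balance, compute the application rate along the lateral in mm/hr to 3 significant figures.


Approach: apply the emitter equation with a lateral mass balance, q = Kd*h^x; Q = n*q; rate = Q/(n*spacing*width).
Step 1 — single emitter flow (q = Kd*h^x):
  q = 1.14 * 9.64^0.513 = 3.6453 L/hr
Step 2 — total lateral flow: Q = 34 * 3.6453 = 123.94 L/hr
Step 3 — wetted area: A = 34 * 0.893 * 0.873 = 26.506 m^2
Step 4 — application rate: Q/A = 123.94/26.506 = 4.68 mm/hr
Therefore the application rate along the lateral = 4.68 mm/hr.


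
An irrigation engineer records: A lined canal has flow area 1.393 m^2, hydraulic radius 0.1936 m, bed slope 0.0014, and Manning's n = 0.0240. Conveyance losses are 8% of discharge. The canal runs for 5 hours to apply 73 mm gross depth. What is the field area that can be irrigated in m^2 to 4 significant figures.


Approach: apply Manning's equation with a conveyance and depth budget, Q = (1/n)*A*R^(2/3)*S^(1/2); Q_field = Q*(1-loss); Area = Q_field*t/(d/1000).
Step 1 — canal discharge (Manning's equation):
  Q = (1/0.0240) * 1.393 * 0.1936^(2/3) * 0.0014^(1/2) = 0.726788 m^3/s
Step 2 — delivered flow: Q_field = 0.726788*(1 - 8/100) = 0.668645 m^3/s
Step 3 — volume delivered: V = 0.668645 * 5*3600 = 12035.6 m^3
Step 4 — area served: A = V / (depth/1000) = 12035.6 / 0.073 = 164900 m^2
Therefore the field area that can be irrigated = 164900 m^2.


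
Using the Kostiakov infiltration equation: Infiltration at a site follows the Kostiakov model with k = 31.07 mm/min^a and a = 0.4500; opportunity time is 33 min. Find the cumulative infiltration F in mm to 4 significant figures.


Approach: apply the Kostiakov infiltration equation, F = k*t^a.
F = 31.07 * 33^0.4500 = 149.9 mm
Therefore the cumulative infiltration F = 149.9 mm.


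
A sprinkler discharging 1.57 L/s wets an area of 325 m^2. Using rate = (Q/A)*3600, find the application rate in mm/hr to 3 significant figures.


rate = (1.57 / 325) * 3600 = 17.4 mm/hr
Therefore the application rate = 17.4 mm/hr.


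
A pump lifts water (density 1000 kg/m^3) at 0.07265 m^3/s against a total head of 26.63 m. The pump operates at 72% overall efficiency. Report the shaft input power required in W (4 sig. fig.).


Approach: apply hydraulic power then efficiency conversion, P = rho*g*Q*H; P_in = P/eta.
Step 1 — hydraulic power (P = rho*g*Q*H):
  P = 1000 * 9.81 * 0.07265 * 26.63 = 18979.1 W
Step 2 — input power: P_in = P/eta = 18979.1 / 0.72 = 26360 W
Therefore the shaft input power required = 26360 W.


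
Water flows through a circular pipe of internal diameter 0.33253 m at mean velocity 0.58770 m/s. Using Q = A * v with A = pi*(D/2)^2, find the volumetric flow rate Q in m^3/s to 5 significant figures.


A = pi*(0.33253/2)^2 = 0.08684635 m^2
Q = 0.08684635 * 0.58770 = 0.051040 m^3/s
Therefore the volumetric flow rate Q = 0.051040 m^3/s.


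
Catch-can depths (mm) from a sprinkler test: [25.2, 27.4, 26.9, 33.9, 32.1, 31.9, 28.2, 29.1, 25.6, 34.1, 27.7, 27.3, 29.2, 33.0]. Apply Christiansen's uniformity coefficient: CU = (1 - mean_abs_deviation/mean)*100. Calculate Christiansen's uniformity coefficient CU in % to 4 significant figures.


mean = 29.4000 mm
mean |d_i - mean| = 2.57143 mm
CU = (1 - 2.57143/29.4000)*100 = 91.25 %
Therefore Christiansen's uniformity coefficient CU = 91.25 %.


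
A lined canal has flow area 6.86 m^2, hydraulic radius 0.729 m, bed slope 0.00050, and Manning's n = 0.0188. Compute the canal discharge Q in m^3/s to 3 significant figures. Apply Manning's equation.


Approach: apply Manning's equation, Q = (1/n)*A*R^(2/3)*S^(1/2).
Q = (1/0.0188) * 6.86 * 0.729^(2/3) * 0.00050^(1/2) = 6.61 m^3/s
Therefore the canal discharge Q = 6.61 m^3/s.


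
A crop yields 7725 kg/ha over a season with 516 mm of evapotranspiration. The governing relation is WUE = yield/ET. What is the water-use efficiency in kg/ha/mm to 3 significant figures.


WUE = 7725 / 516 = 15.0 kg/ha/mm
Therefore the water-use efficiency = 15.0 kg/ha/mm.


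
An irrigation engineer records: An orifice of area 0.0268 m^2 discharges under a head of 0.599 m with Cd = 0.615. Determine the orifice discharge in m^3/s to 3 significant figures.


Approach: apply the orifice equation, Q = Cd*A*sqrt(2*g*h).
Q = 0.615 * 0.0268 * sqrt(2*9.81*0.599) = 0.0565 m^3/s
Therefore the orifice discharge = 0.0565 m^3/s.


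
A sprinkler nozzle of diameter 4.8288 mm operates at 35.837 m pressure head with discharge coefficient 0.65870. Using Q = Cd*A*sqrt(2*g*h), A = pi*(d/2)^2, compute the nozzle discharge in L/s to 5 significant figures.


A = pi*(4.8288e-3/2)^2 = 1.831337e-05 m^2
Q = 0.65870 * 1.831337e-05 * sqrt(2*9.81*35.837) * 1000 = 0.31987 L/s
Therefore the nozzle discharge = 0.31987 L/s.


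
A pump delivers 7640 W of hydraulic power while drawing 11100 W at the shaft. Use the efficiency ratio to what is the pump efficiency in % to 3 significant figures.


Approach: apply the efficiency ratio, eta = (P_out/P_in)*100.
eta = (7640 / 11100) * 100 = 68.8 %
Therefore the pump efficiency = 68.8 %.


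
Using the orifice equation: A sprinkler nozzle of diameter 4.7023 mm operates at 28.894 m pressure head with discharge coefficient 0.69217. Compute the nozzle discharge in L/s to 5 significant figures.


Approach: apply the orifice equation, Q = Cd*A*sqrt(2*g*h), A = pi*(d/2)^2.
A = pi*(4.7023e-3/2)^2 = 1.736643e-05 m^2
Q = 0.69217 * 1.736643e-05 * sqrt(2*9.81*28.894) * 1000 = 0.28620 L/s
Therefore the nozzle discharge = 0.28620 L/s.


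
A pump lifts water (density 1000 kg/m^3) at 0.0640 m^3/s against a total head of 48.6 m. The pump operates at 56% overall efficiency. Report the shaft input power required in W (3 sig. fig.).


Approach: apply hydraulic power then efficiency conversion, P = rho*g*Q*H; P_in = P/eta.
Step 1 — hydraulic power (P = rho*g*Q*H):
  P = 1000 * 9.81 * 0.0640 * 48.6 = 30513 W
Step 2 — input power: P_in = P/eta = 30513 / 0.56 = 54500 W
Therefore the shaft input power required = 54500 W.


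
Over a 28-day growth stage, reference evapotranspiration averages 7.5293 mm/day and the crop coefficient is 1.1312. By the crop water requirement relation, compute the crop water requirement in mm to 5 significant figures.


Approach: apply the crop water requirement relation, CWR = ET0 * Kc * days.
CWR = 7.5293 * 1.1312 * 28 = 238.48 mm
Therefore the crop water requirement = 238.48 mm.


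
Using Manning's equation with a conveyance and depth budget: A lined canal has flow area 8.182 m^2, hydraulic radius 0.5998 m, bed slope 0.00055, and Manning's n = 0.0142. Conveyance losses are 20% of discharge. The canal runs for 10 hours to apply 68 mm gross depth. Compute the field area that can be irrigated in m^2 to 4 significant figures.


Approach: apply Manning's equation with a conveyance and depth budget, Q = (1/n)*A*R^(2/3)*S^(1/2); Q_field = Q*(1-loss); Area = Q_field*t/(d/1000).
Step 1 — canal discharge (Manning's equation):
  Q = (1/0.0142) * 8.182 * 0.5998^(2/3) * 0.00055^(1/2) = 9.61074 m^3/s
Step 2 — delivered flow: Q_field = 9.61074*(1 - 20/100) = 7.68859 m^3/s
Step 3 — volume delivered: V = 7.68859 * 10*3600 = 276789 m^3
Step 4 — area served: A = V / (depth/1000) = 276789 / 0.068 = 4070000 m^2
Therefore the field area that can be irrigated = 4070000 m^2.


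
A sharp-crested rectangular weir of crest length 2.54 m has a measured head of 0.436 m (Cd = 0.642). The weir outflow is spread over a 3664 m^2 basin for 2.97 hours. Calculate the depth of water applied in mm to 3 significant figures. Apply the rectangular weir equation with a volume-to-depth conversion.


Approach: apply the rectangular weir equation with a volume-to-depth conversion, Q = (2/3)*Cd*L*sqrt(2g)*H^1.5; d = Q*t/A * 1000.
Step 1 — weir discharge:
  Q = (2/3)*0.642*2.54*sqrt(2*9.81)*0.436^1.5 = 1.3863 m^3/s
Step 2 — volume: V = 1.3863 * 2.97*3600 = 14822 m^3
Step 3 — depth: d = V/A * 1000 = 14822/3664 * 1000 = 4050 mm
Therefore the depth of water applied = 4050 mm.


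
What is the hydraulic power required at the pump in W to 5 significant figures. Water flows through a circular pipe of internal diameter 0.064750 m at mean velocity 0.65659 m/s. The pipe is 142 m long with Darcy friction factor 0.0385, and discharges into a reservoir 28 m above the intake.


Approach: apply continuity + Darcy-Weisbach + hydraulic power, Q = A*v; hf = f*(L/D)*(v^2/(2g)); H = static + hf; P = rho*g*Q*H.
Step 1 — flow rate (continuity, Q = A*v):
  A = pi*(0.064750/2)^2 = 0.003292831 m^2
  Q = 0.003292831 * 0.65659 = 0.002162040 m^3/s
Step 2 — friction head loss (Darcy-Weisbach):
  hf = 0.0385 * (142/0.064750) * (0.65659^2 / (2*9.81))
  hf = 1.855235 m
Step 3 — total head: H = 28 + 1.855235 = 29.85523 m
Step 4 — hydraulic power (P = rho*g*Q*H):
  P = 1000 * 9.81 * 0.002162040 * 29.85523 = 633.22 W
Therefore the hydraulic power required at the pump = 633.22 W.


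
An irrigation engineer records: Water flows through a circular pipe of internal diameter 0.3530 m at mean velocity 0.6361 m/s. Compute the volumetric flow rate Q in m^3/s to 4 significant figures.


Approach: apply the continuity equation for pipe flow, Q = A * v with A = pi*(D/2)^2.
A = pi*(0.3530/2)^2 = 0.0978677 m^2
Q = 0.0978677 * 0.6361 = 0.06225 m^3/s
Therefore the volumetric flow rate Q = 0.06225 m^3/s.


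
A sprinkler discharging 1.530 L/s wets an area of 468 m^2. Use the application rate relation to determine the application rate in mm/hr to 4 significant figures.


Approach: apply the application rate relation, rate = (Q/A)*3600.
rate = (1.530 / 468) * 3600 = 11.77 mm/hr
Therefore the application rate = 11.77 mm/hr.


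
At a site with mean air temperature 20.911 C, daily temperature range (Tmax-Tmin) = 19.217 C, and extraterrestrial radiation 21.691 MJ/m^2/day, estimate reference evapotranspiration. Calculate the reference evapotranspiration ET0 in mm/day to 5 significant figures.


Approach: apply the Hargreaves-Samani method, ET0 = 0.0023*(Tmean+17.8)*sqrt(Tmax-Tmin)*0.408*Ra.
ET0 = 0.0023*(20.911+17.8)*sqrt(19.217)*0.408*21.691 = 3.4542 mm/day
Therefore the reference evapotranspiration ET0 = 3.4542 mm/day.


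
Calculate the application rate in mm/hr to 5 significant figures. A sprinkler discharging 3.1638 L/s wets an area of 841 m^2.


Approach: apply the application rate relation, rate = (Q/A)*3600.
rate = (3.1638 / 841) * 3600 = 13.543 mm/hr
Therefore the application rate = 13.543 mm/hr.


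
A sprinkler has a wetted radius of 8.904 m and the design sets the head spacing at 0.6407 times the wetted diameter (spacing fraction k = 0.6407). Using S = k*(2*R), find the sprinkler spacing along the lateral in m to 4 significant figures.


S = 0.6407 * (2 * 8.904) = 11.41 m
Therefore the sprinkler spacing along the lateral = 11.41 m.


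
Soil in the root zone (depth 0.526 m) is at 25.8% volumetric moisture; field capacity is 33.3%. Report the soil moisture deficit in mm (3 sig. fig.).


Approach: apply the soil moisture deficit relation, SMD = (FC - theta)/100 * depth * 1000.
SMD = (33.3 - 25.8)/100 * 0.526 * 1000 = 39.4 mm
Therefore the soil moisture deficit = 39.4 mm.


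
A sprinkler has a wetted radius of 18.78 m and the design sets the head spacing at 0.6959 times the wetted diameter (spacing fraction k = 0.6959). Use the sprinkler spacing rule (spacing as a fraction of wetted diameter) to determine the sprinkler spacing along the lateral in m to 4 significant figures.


Approach: apply the sprinkler spacing rule (spacing as a fraction of wetted diameter), S = k*(2*R).
S = 0.6959 * (2 * 18.78) = 26.14 m
Therefore the sprinkler spacing along the lateral = 26.14 m.


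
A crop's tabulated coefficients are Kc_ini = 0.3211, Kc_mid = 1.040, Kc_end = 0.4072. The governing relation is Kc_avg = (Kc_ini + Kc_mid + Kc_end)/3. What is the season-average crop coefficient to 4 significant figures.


Kc_avg = (0.3211 + 1.040 + 0.4072)/3 = 0.5894
Therefore the season-average crop coefficient = 0.5894.


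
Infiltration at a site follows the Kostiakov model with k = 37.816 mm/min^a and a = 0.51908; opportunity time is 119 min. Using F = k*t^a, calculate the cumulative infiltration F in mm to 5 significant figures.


F = 37.816 * 119^0.51908 = 451.91 mm
Therefore the cumulative infiltration F = 451.91 mm.


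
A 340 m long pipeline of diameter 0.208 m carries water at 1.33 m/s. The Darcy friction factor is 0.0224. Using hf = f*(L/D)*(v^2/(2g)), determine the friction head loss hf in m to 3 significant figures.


hf = 0.0224 * (340/0.208) * (1.33^2 / (2*9.81))
hf = 3.30 m
Therefore the friction head loss hf = 3.30 m.


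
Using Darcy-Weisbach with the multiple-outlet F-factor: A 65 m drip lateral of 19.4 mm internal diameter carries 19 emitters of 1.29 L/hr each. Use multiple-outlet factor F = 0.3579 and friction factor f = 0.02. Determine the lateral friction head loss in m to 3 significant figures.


Approach: apply Darcy-Weisbach with the multiple-outlet F-factor, Q = n*q/(3600*1000) m^3/s; v = Q/A; hf = F*f*(L/D)*(v^2/(2g)).
Q = 19*1.29/(3600*1000) = 6.8083e-06 m^3/s
A = pi*(19.4e-3/2)^2 = 2.9559e-04 m^2, so v = Q/A = 0.023033 m/s
hf = 0.3579*0.02*(65/0.0194)*(0.023033^2/(2*9.81)) = 0.000648 m
Therefore the lateral friction head loss = 0.000648 m.


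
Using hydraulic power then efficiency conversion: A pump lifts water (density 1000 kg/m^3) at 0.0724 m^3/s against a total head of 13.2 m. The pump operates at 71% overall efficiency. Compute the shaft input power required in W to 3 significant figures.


Approach: apply hydraulic power then efficiency conversion, P = rho*g*Q*H; P_in = P/eta.
Step 1 — hydraulic power (P = rho*g*Q*H):
  P = 1000 * 9.81 * 0.0724 * 13.2 = 9375.2 W
Step 2 — input power: P_in = P/eta = 9375.2 / 0.71 = 13200 W
Therefore the shaft input power required = 13200 W.


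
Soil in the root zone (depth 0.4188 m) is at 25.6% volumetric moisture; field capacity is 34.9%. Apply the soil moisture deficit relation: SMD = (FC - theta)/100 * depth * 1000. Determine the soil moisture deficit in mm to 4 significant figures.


SMD = (34.9 - 25.6)/100 * 0.4188 * 1000 = 38.95 mm
Therefore the soil moisture deficit = 38.95 mm.


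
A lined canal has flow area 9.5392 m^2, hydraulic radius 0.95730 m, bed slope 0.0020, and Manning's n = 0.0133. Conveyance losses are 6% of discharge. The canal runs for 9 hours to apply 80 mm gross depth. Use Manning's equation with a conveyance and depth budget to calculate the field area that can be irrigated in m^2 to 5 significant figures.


Approach: apply Manning's equation with a conveyance and depth budget, Q = (1/n)*A*R^(2/3)*S^(1/2); Q_field = Q*(1-loss); Area = Q_field*t/(d/1000).
Step 1 — canal discharge (Manning's equation):
  Q = (1/0.0133) * 9.5392 * 0.95730^(2/3) * 0.0020^(1/2) = 31.15593 m^3/s
Step 2 — delivered flow: Q_field = 31.15593*(1 - 6/100) = 29.28657 m^3/s
Step 3 — volume delivered: V = 29.28657 * 9*3600 = 948884.9 m^3
Step 4 — area served: A = V / (depth/1000) = 948884.9 / 0.08 = 11861000 m^2
Therefore the field area that can be irrigated = 11861000 m^2.


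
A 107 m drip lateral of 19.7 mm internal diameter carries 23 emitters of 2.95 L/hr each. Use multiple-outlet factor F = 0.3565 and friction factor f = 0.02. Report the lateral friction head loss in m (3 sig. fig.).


Approach: apply Darcy-Weisbach with the multiple-outlet F-factor, Q = n*q/(3600*1000) m^3/s; v = Q/A; hf = F*f*(L/D)*(v^2/(2g)).
Q = 23*2.95/(3600*1000) = 1.8847e-05 m^3/s
A = pi*(19.7e-3/2)^2 = 3.0481e-04 m^2, so v = Q/A = 0.061834 m/s
hf = 0.3565*0.02*(107/0.0197)*(0.061834^2/(2*9.81)) = 0.00755 m
Therefore the lateral friction head loss = 0.00755 m.


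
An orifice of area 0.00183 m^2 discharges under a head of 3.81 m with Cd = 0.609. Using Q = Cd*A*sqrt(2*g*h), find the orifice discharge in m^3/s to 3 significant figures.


Q = 0.609 * 0.00183 * sqrt(2*9.81*3.81) = 0.00964 m^3/s
Therefore the orifice discharge = 0.00964 m^3/s.


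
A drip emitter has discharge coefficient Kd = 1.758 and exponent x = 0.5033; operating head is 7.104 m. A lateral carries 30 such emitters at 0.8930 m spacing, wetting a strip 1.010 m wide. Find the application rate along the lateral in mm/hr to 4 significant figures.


Approach: apply the emitter equation with a lateral mass balance, q = Kd*h^x; Q = n*q; rate = Q/(n*spacing*width).
Step 1 — single emitter flow (q = Kd*h^x):
  q = 1.758 * 7.104^0.5033 = 4.71607 L/hr
Step 2 — total lateral flow: Q = 30 * 4.71607 = 141.482 L/hr
Step 3 — wetted area: A = 30 * 0.8930 * 1.010 = 27.0579 m^2
Step 4 — application rate: Q/A = 141.482/27.0579 = 5.229 mm/hr
Therefore the application rate along the lateral = 5.229 mm/hr.


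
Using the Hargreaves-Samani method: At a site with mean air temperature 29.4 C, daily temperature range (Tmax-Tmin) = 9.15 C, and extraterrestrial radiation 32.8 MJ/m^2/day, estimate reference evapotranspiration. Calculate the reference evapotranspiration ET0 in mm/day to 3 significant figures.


Approach: apply the Hargreaves-Samani method, ET0 = 0.0023*(Tmean+17.8)*sqrt(Tmax-Tmin)*0.408*Ra.
ET0 = 0.0023*(29.4+17.8)*sqrt(9.15)*0.408*32.8 = 4.39 mm/day
Therefore the reference evapotranspiration ET0 = 4.39 mm/day.


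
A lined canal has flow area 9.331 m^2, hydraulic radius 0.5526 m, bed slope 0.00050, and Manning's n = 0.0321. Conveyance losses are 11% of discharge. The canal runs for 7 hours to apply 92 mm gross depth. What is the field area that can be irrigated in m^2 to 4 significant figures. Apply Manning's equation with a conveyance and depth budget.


Approach: apply Manning's equation with a conveyance and depth budget, Q = (1/n)*A*R^(2/3)*S^(1/2); Q_field = Q*(1-loss); Area = Q_field*t/(d/1000).
Step 1 — canal discharge (Manning's equation):
  Q = (1/0.0321) * 9.331 * 0.5526^(2/3) * 0.00050^(1/2) = 4.37706 m^3/s
Step 2 — delivered flow: Q_field = 4.37706*(1 - 11/100) = 3.89558 m^3/s
Step 3 — volume delivered: V = 3.89558 * 7*3600 = 98168.6 m^3
Step 4 — area served: A = V / (depth/1000) = 98168.6 / 0.092 = 1067000 m^2
Therefore the field area that can be irrigated = 1067000 m^2.


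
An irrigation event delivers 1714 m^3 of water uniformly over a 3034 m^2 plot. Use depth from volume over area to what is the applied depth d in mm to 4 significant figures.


Approach: apply depth from volume over area, d = (V/A)*1000.
d = (1714 / 3034) * 1000 = 564.9 mm
Therefore the applied depth d = 564.9 mm.


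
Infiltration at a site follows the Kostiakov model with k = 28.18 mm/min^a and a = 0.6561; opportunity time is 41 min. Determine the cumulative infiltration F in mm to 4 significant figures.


Approach: apply the Kostiakov infiltration equation, F = k*t^a.
F = 28.18 * 41^0.6561 = 322.2 mm
Therefore the cumulative infiltration F = 322.2 mm.


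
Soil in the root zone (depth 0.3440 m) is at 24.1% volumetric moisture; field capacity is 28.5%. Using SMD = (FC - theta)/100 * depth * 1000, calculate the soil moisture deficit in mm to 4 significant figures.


SMD = (28.5 - 24.1)/100 * 0.3440 * 1000 = 15.14 mm
Therefore the soil moisture deficit = 15.14 mm.


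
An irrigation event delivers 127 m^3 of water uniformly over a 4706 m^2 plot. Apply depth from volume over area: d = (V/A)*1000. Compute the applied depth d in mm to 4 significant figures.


d = (127 / 4706) * 1000 = 26.99 mm
Therefore the applied depth d = 26.99 mm.


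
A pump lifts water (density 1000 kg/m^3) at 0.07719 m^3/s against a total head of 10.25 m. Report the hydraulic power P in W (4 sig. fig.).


Approach: apply the hydraulic power relation, P = rho*g*Q*H.
P = 1000 * 9.81 * 0.07719 * 10.25 = 7762 W
Therefore the hydraulic power P = 7762 W.


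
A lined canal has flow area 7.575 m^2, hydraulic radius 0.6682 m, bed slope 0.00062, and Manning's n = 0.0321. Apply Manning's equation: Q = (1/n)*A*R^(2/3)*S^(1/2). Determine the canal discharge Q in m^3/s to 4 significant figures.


Q = (1/0.0321) * 7.575 * 0.6682^(2/3) * 0.00062^(1/2) = 4.491 m^3/s
Therefore the canal discharge Q = 4.491 m^3/s.


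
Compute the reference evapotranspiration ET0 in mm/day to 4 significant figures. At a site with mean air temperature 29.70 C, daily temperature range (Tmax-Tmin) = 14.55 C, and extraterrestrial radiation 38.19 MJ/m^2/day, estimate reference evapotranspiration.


Approach: apply the Hargreaves-Samani method, ET0 = 0.0023*(Tmean+17.8)*sqrt(Tmax-Tmin)*0.408*Ra.
ET0 = 0.0023*(29.70+17.8)*sqrt(14.55)*0.408*38.19 = 6.493 mm/day
Therefore the reference evapotranspiration ET0 = 6.493 mm/day.


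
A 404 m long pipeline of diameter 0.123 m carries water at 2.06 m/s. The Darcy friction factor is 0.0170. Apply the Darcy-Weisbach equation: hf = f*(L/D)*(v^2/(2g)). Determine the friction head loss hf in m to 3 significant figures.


hf = 0.0170 * (404/0.123) * (2.06^2 / (2*9.81))
hf = 12.1 m
Therefore the friction head loss hf = 12.1 m.


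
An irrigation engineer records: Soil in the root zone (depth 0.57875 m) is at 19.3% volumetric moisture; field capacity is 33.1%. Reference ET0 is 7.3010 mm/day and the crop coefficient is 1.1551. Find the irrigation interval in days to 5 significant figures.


Approach: apply soil-water budget scheduling, SMD = (FC-theta)/100*depth*1000; ETc = ET0*Kc; interval = SMD/ETc.
Step 1 — soil moisture deficit:
  SMD = (33.1 - 19.3)/100 * 0.57875 * 1000 = 79.86750 mm
Step 2 — daily crop ET (ETc = ET0*Kc):
  ETc = 7.3010 * 1.1551 = 8.433385 mm/day
Step 3 — irrigation interval (SMD/ETc):
  interval = 79.86750 / 8.433385 = 9.4704 days
Therefore the irrigation interval = 9.4704 days.


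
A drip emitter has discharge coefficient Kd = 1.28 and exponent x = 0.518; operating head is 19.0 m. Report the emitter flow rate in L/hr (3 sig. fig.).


Approach: apply the emitter characteristic equation, q = Kd * h^x.
q = 1.28 * 19.0^0.518 = 5.88 L/hr
Therefore the emitter flow rate = 5.88 L/hr.


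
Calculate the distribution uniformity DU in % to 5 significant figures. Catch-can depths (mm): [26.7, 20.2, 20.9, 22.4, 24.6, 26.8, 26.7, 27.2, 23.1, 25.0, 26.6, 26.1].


Approach: apply the low-quarter distribution uniformity, DU = (mean of lowest quarter of readings / overall mean)*100.
sorted lowest 3 of 12: [20.2, 20.9, 22.4] -> mean = 21.16667 mm
overall mean = 24.69167 mm
DU = (21.16667/24.69167)*100 = 85.724 %
Therefore the distribution uniformity DU = 85.724 %.


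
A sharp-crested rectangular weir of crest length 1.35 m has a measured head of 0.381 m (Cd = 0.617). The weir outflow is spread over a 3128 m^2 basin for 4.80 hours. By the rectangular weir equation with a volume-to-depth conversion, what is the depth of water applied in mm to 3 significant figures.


Approach: apply the rectangular weir equation with a volume-to-depth conversion, Q = (2/3)*Cd*L*sqrt(2g)*H^1.5; d = Q*t/A * 1000.
Step 1 — weir discharge:
  Q = (2/3)*0.617*1.35*sqrt(2*9.81)*0.381^1.5 = 0.57845 m^3/s
Step 2 — volume: V = 0.57845 * 4.80*3600 = 9995.6 m^3
Step 3 — depth: d = V/A * 1000 = 9995.6/3128 * 1000 = 3200 mm
Therefore the depth of water applied = 3200 mm.


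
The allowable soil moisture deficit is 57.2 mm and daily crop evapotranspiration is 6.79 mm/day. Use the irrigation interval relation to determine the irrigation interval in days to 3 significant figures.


Approach: apply the irrigation interval relation, interval = SMD / ETc.
interval = 57.2 / 6.79 = 8.42 days
Therefore the irrigation interval = 8.42 days.


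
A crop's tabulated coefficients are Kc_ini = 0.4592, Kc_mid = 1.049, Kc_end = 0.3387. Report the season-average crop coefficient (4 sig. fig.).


Approach: apply a simple seasonal average, Kc_avg = (Kc_ini + Kc_mid + Kc_end)/3.
Kc_avg = (0.4592 + 1.049 + 0.3387)/3 = 0.6156
Therefore the season-average crop coefficient = 0.6156.


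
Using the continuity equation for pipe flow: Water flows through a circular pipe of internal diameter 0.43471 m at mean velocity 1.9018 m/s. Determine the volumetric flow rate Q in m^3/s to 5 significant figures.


Approach: apply the continuity equation for pipe flow, Q = A * v with A = pi*(D/2)^2.
A = pi*(0.43471/2)^2 = 0.1484189 m^2
Q = 0.1484189 * 1.9018 = 0.28226 m^3/s
Therefore the volumetric flow rate Q = 0.28226 m^3/s.


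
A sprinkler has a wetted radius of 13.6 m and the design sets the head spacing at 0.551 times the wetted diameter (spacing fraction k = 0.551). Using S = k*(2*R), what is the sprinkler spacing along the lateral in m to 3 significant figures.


S = 0.551 * (2 * 13.6) = 15.0 m
Therefore the sprinkler spacing along the lateral = 15.0 m.


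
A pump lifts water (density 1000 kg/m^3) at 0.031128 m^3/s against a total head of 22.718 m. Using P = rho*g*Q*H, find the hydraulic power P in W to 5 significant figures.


P = 1000 * 9.81 * 0.031128 * 22.718 = 6937.3 W
Therefore the hydraulic power P = 6937.3 W.


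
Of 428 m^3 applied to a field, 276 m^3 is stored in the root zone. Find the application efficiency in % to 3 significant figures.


Approach: apply the application efficiency ratio, Ea = (stored/applied)*100.
Ea = (276/428)*100 = 64.5 %
Therefore the application efficiency = 64.5 %.


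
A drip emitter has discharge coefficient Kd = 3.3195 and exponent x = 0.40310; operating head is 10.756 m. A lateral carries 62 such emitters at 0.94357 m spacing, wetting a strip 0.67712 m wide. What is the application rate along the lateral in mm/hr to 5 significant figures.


Approach: apply the emitter equation with a lateral mass balance, q = Kd*h^x; Q = n*q; rate = Q/(n*spacing*width).
Step 1 — single emitter flow (q = Kd*h^x):
  q = 3.3195 * 10.756^0.40310 = 8.648307 L/hr
Step 2 — total lateral flow: Q = 62 * 8.648307 = 536.1950 L/hr
Step 3 — wetted area: A = 62 * 0.94357 * 0.67712 = 39.61243 m^2
Step 4 — application rate: Q/A = 536.1950/39.61243 = 13.536 mm/hr
Therefore the application rate along the lateral = 13.536 mm/hr.


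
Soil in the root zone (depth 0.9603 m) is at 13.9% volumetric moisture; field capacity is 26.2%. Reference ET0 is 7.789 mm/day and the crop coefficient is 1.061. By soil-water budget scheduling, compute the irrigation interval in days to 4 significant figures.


Approach: apply soil-water budget scheduling, SMD = (FC-theta)/100*depth*1000; ETc = ET0*Kc; interval = SMD/ETc.
Step 1 — soil moisture deficit:
  SMD = (26.2 - 13.9)/100 * 0.9603 * 1000 = 118.117 mm
Step 2 — daily crop ET (ETc = ET0*Kc):
  ETc = 7.789 * 1.061 = 8.26413 mm/day
Step 3 — irrigation interval (SMD/ETc):
  interval = 118.117 / 8.26413 = 14.29 days
Therefore the irrigation interval = 14.29 days.


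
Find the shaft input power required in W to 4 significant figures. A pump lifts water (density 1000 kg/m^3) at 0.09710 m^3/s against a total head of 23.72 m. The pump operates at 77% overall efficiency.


Approach: apply hydraulic power then efficiency conversion, P = rho*g*Q*H; P_in = P/eta.
Step 1 — hydraulic power (P = rho*g*Q*H):
  P = 1000 * 9.81 * 0.09710 * 23.72 = 22594.5 W
Step 2 — input power: P_in = P/eta = 22594.5 / 0.77 = 29340 W
Therefore the shaft input power required = 29340 W.


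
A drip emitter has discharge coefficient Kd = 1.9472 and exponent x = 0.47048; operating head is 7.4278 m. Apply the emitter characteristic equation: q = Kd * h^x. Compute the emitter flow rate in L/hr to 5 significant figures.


q = 1.9472 * 7.4278^0.47048 = 5.0019 L/hr
Therefore the emitter flow rate = 5.0019 L/hr.


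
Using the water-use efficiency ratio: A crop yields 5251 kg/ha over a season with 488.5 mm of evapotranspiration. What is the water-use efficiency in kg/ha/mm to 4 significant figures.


Approach: apply the water-use efficiency ratio, WUE = yield/ET.
WUE = 5251 / 488.5 = 10.75 kg/ha/mm
Therefore the water-use efficiency = 10.75 kg/ha/mm.


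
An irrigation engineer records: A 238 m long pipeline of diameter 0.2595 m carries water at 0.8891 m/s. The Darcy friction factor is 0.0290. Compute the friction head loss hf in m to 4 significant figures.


Approach: apply the Darcy-Weisbach equation, hf = f*(L/D)*(v^2/(2g)).
hf = 0.0290 * (238/0.2595) * (0.8891^2 / (2*9.81))
hf = 1.072 m
Therefore the friction head loss hf = 1.072 m.


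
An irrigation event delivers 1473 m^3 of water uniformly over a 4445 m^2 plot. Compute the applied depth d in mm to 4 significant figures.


Approach: apply depth from volume over area, d = (V/A)*1000.
d = (1473 / 4445) * 1000 = 331.4 mm
Therefore the applied depth d = 331.4 mm.


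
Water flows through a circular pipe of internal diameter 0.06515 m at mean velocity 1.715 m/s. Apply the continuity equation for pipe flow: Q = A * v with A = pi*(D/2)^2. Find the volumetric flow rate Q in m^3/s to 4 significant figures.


A = pi*(0.06515/2)^2 = 0.00333364 m^2
Q = 0.00333364 * 1.715 = 0.005717 m^3/s
Therefore the volumetric flow rate Q = 0.005717 m^3/s.


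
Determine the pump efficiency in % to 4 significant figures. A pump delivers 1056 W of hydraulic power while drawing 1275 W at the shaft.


Approach: apply the efficiency ratio, eta = (P_out/P_in)*100.
eta = (1056 / 1275) * 100 = 82.82 %
Therefore the pump efficiency = 82.82 %.


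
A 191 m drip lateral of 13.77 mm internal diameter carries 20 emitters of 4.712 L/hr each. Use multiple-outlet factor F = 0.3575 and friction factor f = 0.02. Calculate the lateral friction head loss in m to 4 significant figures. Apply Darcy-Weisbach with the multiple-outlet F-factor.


Approach: apply Darcy-Weisbach with the multiple-outlet F-factor, Q = n*q/(3600*1000) m^3/s; v = Q/A; hf = F*f*(L/D)*(v^2/(2g)).
Q = 20*4.712/(3600*1000) = 2.61778e-05 m^3/s
A = pi*(13.77e-3/2)^2 = 1.48922e-04 m^2, so v = Q/A = 0.175782 m/s
hf = 0.3575*0.02*(191/0.01377)*(0.175782^2/(2*9.81)) = 0.1562 m
Therefore the lateral friction head loss = 0.1562 m.


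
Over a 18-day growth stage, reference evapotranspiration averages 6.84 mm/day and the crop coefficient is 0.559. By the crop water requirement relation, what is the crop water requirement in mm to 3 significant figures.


Approach: apply the crop water requirement relation, CWR = ET0 * Kc * days.
CWR = 6.84 * 0.559 * 18 = 68.8 mm
Therefore the crop water requirement = 68.8 mm.
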